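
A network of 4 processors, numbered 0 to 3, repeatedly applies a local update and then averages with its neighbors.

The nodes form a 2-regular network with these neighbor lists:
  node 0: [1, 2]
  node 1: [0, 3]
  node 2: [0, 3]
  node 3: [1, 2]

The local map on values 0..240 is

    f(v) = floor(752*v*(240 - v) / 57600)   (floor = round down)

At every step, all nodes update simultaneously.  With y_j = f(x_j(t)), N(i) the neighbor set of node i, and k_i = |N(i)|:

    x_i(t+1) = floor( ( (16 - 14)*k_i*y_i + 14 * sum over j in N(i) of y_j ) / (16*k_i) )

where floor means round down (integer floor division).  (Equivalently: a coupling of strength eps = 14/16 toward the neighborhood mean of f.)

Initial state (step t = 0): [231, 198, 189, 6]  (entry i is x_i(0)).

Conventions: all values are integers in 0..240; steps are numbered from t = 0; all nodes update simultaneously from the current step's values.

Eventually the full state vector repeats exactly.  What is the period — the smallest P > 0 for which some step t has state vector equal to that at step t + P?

Simulating step by step:
t=0: [231, 198, 189, 6]
t=1: [105, 33, 35, 104]
t=2: [102, 172, 173, 102]
t=3: [155, 179, 179, 155]
t=4: [145, 168, 168, 145]
t=5: [159, 176, 176, 159]
t=6: [149, 165, 165, 149]
t=7: [163, 175, 175, 163]
t=8: [149, 161, 161, 149]
t=9: [167, 175, 175, 167]
t=10: [149, 157, 157, 149]
t=11: [170, 176, 176, 170]
t=12: [148, 154, 154, 148]
t=13: [172, 176, 176, 172]
t=14: [147, 151, 151, 147]
t=15: [175, 177, 177, 175]
t=16: [145, 147, 147, 145]
t=17: [178, 178, 178, 178]
t=18: [144, 144, 144, 144]
t=19: [180, 180, 180, 180]
t=20: [141, 141, 141, 141]
t=21: [182, 182, 182, 182]
t=22: [137, 137, 137, 137]
t=23: [184, 184, 184, 184]
t=24: [134, 134, 134, 134]
t=25: [185, 185, 185, 185]
t=26: [132, 132, 132, 132]
t=27: [186, 186, 186, 186]
t=28: [131, 131, 131, 131]
t=29: [186, 186, 186, 186]

Answer: 2
Key observation: The state at step 27, [186, 186, 186, 186], reappears at step 29 — and no state repeats earlier — so the cycle the system enters has period 2.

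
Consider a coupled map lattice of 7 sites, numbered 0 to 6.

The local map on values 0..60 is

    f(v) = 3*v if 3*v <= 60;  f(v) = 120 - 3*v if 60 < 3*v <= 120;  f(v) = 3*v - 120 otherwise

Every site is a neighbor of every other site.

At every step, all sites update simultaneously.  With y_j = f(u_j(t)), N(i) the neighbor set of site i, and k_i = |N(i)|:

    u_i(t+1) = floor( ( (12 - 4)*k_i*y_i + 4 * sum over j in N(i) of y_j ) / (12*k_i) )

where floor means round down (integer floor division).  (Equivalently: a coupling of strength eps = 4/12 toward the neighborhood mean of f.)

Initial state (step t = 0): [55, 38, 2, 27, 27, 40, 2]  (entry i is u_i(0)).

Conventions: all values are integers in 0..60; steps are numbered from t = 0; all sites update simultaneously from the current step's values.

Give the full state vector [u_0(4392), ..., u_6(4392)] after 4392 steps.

Answer: [51, 51, 51, 51, 51, 51, 51]
Key observation: The state at step 17, [33, 33, 33, 33, 33, 33, 33], reappears at step 21: the system is in a cycle of period 4 from step 17 on.  Therefore the state at step 4392 equals the state at step 17 + ((4392 - 17) mod 4) = 20, which is [51, 51, 51, 51, 51, 51, 51].

Derivation:
t=0: [55, 38, 2, 27, 27, 40, 2]
t=1: [35, 11, 11, 31, 31, 7, 11]
t=2: [19, 30, 30, 27, 27, 23, 30]
t=3: [50, 33, 33, 39, 39, 46, 33]
t=4: [24, 19, 19, 8, 8, 17, 19]
t=5: [47, 52, 52, 32, 32, 48, 52]
t=6: [24, 33, 33, 25, 25, 25, 33]
t=7: [43, 26, 26, 41, 41, 41, 26]
t=8: [13, 33, 33, 9, 9, 9, 33]
t=9: [34, 23, 23, 26, 26, 26, 23]
t=10: [27, 47, 47, 42, 42, 42, 47]
t=11: [30, 19, 19, 10, 10, 10, 19]
t=12: [34, 51, 51, 34, 34, 34, 51]
t=13: [20, 29, 29, 20, 20, 20, 29]
t=14: [55, 39, 39, 55, 55, 55, 39]
t=15: [38, 12, 12, 38, 38, 38, 12]
t=16: [11, 29, 29, 11, 11, 11, 29]
t=17: [33, 33, 33, 33, 33, 33, 33]
t=18: [21, 21, 21, 21, 21, 21, 21]
t=19: [57, 57, 57, 57, 57, 57, 57]
t=20: [51, 51, 51, 51, 51, 51, 51]
t=21: [33, 33, 33, 33, 33, 33, 33]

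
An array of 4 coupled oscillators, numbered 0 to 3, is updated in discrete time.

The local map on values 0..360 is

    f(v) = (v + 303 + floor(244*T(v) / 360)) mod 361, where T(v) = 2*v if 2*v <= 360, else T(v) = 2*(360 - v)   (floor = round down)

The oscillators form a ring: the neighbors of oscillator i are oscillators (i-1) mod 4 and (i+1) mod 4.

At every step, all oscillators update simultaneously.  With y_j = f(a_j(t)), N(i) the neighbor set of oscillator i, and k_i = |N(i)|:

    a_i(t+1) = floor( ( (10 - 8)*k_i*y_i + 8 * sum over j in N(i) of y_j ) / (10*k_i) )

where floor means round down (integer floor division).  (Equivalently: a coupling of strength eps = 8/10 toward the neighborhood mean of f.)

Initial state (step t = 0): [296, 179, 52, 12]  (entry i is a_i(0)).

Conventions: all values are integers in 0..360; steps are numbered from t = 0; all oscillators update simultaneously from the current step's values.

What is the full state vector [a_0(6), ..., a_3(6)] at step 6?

Simulating step by step:
t=0: [296, 179, 52, 12]
t=1: [198, 155, 146, 221]
t=2: [335, 319, 320, 327]
t=3: [313, 313, 314, 313]
t=4: [318, 318, 318, 318]
t=5: [316, 316, 316, 316]
t=6: [317, 317, 317, 317]

Answer: [317, 317, 317, 317]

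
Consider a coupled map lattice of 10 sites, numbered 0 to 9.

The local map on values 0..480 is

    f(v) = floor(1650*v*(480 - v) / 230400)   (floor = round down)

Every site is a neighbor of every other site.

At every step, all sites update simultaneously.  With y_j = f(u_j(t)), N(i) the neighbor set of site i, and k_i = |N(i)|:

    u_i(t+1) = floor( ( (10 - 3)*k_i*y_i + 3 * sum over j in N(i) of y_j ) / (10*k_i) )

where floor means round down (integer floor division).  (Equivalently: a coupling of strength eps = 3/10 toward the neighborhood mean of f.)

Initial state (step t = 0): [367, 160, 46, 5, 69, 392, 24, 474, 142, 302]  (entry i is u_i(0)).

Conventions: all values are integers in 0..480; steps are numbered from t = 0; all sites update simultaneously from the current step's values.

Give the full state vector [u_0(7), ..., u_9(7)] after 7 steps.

Simulating step by step:
t=0: [367, 160, 46, 5, 69, 392, 24, 474, 142, 302]
t=1: [267, 313, 164, 81, 205, 234, 121, 83, 298, 325]
t=2: [387, 365, 363, 270, 385, 391, 323, 273, 375, 356]
t=3: [276, 304, 307, 375, 278, 270, 346, 374, 292, 315]
t=4: [389, 376, 374, 308, 389, 391, 342, 309, 383, 369]
t=5: [267, 285, 287, 351, 267, 265, 323, 351, 276, 294]
t=6: [398, 392, 391, 343, 398, 399, 369, 343, 396, 388]
t=7: [243, 253, 254, 312, 243, 242, 283, 312, 247, 258]

Answer: [243, 253, 254, 312, 243, 242, 283, 312, 247, 258]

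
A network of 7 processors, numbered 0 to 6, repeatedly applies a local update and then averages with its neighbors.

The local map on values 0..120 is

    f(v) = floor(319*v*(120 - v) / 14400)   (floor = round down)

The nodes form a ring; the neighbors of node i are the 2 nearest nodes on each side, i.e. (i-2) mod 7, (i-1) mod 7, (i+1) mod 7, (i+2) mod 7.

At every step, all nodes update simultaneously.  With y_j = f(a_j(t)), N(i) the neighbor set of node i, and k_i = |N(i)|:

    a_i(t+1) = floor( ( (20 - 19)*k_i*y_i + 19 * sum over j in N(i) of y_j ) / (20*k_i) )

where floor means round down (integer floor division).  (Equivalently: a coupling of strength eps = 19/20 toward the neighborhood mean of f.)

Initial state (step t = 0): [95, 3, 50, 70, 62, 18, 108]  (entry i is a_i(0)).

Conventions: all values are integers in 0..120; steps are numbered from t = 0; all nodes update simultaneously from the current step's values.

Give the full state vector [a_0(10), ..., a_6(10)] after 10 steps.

Simulating step by step:
t=0: [95, 3, 50, 70, 62, 18, 108]
t=1: [38, 55, 54, 52, 56, 58, 43]
t=2: [76, 74, 76, 78, 77, 74, 76]
t=3: [74, 73, 73, 74, 73, 73, 74]
t=4: [75, 75, 75, 75, 75, 75, 75]
t=5: [74, 74, 74, 74, 74, 74, 74]
t=6: [75, 75, 75, 75, 75, 75, 75]
t=7: [74, 74, 74, 74, 74, 74, 74]
t=8: [75, 75, 75, 75, 75, 75, 75]
t=9: [74, 74, 74, 74, 74, 74, 74]
t=10: [75, 75, 75, 75, 75, 75, 75]

Answer: [75, 75, 75, 75, 75, 75, 75]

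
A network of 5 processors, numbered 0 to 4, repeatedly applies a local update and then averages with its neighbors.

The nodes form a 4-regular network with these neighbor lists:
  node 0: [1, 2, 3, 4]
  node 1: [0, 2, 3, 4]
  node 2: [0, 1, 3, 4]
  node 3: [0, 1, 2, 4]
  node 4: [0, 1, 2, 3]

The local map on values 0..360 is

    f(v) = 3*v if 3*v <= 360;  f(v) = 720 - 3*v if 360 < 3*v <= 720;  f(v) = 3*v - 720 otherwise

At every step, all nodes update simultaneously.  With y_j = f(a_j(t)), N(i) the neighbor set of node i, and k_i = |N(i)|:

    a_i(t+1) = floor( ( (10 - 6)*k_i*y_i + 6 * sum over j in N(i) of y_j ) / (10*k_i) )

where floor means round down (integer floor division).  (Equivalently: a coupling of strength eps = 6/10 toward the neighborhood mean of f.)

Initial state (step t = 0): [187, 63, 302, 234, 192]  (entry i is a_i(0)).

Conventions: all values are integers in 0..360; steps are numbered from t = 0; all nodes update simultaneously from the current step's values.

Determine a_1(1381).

Answer: a_1(1381) = 90
Key observation: The state at step 19, [90, 90, 90, 91, 91], reappears at step 21: the system is in a cycle of period 2 from step 19 on.  Therefore the state at step 1381 equals the state at step 19 + ((1381 - 19) mod 2) = 19, which is [90, 90, 90, 91, 91].

Derivation:
t=0: [187, 63, 302, 234, 192]
t=1: [144, 151, 150, 108, 140]
t=2: [289, 284, 284, 298, 292]
t=3: [147, 144, 144, 154, 150]
t=4: [277, 279, 279, 271, 274]
t=5: [108, 110, 110, 104, 106]
t=6: [323, 324, 324, 320, 321]
t=7: [247, 248, 248, 245, 246]
t=8: [20, 21, 21, 19, 19]
t=9: [60, 60, 60, 59, 59]
t=10: [179, 179, 179, 178, 178]
t=11: [183, 183, 183, 184, 184]
t=12: [170, 170, 170, 169, 169]
t=13: [210, 210, 210, 211, 211]
t=14: [89, 89, 89, 88, 88]
t=15: [266, 266, 266, 265, 265]
t=16: [77, 77, 77, 76, 76]
t=17: [230, 230, 230, 229, 229]
t=18: [30, 30, 30, 31, 31]
t=19: [90, 90, 90, 91, 91]
t=20: [270, 270, 270, 271, 271]
t=21: [90, 90, 90, 91, 91]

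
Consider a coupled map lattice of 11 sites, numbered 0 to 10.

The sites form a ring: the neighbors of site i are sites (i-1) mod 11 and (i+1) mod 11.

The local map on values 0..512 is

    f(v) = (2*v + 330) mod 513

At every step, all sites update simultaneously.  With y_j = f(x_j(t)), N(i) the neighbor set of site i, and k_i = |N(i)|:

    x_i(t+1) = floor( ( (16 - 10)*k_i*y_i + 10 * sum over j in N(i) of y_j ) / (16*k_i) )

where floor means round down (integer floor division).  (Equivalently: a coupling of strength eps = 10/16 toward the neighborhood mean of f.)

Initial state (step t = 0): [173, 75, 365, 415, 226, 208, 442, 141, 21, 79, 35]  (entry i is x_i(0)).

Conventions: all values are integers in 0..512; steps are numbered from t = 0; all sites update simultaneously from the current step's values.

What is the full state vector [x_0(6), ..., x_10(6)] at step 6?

Answer: [189, 254, 243, 297, 281, 354, 264, 305, 343, 367, 261]

Derivation:
t=0: [173, 75, 365, 415, 226, 208, 442, 141, 21, 79, 35]
t=1: [336, 241, 204, 144, 215, 230, 174, 212, 322, 424, 353]
t=2: [279, 335, 210, 186, 212, 232, 223, 286, 295, 204, 204]
t=3: [363, 373, 300, 220, 237, 262, 308, 355, 344, 281, 271]
t=4: [139, 158, 252, 317, 296, 354, 273, 298, 312, 412, 262]
t=5: [183, 179, 302, 397, 298, 245, 268, 406, 334, 292, 197]
t=6: [189, 254, 243, 297, 281, 354, 264, 305, 343, 367, 261]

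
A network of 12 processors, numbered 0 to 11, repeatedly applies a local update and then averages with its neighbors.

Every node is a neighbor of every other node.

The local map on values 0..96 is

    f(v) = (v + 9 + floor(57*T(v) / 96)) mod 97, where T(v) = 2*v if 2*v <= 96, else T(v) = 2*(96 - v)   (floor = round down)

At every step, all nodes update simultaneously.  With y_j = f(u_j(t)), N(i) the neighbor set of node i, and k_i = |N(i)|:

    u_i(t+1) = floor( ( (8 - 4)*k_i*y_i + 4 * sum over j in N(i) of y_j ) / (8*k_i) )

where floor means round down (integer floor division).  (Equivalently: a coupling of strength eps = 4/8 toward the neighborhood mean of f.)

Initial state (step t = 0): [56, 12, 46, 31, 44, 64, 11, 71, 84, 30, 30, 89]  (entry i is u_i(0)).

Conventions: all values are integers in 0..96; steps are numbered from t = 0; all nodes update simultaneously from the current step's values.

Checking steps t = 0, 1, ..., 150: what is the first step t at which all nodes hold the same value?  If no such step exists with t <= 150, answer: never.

Simulating step by step:
t=0: [56, 12, 46, 31, 44, 64, 11, 71, 84, 30, 30, 89]  (not all equal)
t=1: [23, 32, 22, 51, 20, 23, 31, 22, 21, 50, 50, 21]  (not all equal)
t=2: [53, 62, 52, 34, 50, 53, 61, 52, 51, 34, 34, 51]  (not all equal)
t=3: [24, 24, 24, 55, 24, 24, 24, 24, 24, 55, 55, 24]  (not all equal)
t=4: [54, 54, 54, 33, 54, 54, 54, 54, 54, 33, 33, 54]  (not all equal)
t=5: [24, 24, 24, 54, 24, 24, 24, 24, 24, 54, 54, 24]  (not all equal)
t=6: [54, 54, 54, 33, 54, 54, 54, 54, 54, 33, 33, 54]  (not all equal)

Answer: never
Key observation: The state at step 4 reappears at step 6 — the system is in a cycle of period 2 from step 4 on.  No step 0..6 is synchronized, and the cycle repeats forever, so no step up to 150 (or ever) has all nodes equal.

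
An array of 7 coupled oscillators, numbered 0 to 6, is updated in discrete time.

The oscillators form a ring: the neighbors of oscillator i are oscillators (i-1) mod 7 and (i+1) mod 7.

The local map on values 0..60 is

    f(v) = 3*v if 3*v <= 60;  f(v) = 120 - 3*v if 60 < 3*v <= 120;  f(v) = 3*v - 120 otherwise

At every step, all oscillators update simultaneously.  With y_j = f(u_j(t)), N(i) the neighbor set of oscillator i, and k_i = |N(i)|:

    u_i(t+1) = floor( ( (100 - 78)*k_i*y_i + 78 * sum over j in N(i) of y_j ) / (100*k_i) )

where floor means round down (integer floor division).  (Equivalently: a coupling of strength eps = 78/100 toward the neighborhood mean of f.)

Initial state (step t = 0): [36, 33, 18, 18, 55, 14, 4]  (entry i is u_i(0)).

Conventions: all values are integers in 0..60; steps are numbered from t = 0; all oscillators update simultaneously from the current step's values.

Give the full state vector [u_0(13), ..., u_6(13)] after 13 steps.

Simulating step by step:
t=0: [36, 33, 18, 18, 55, 14, 4]
t=1: [15, 30, 41, 50, 47, 31, 23]
t=2: [41, 25, 24, 15, 26, 34, 39]
t=3: [19, 29, 45, 45, 33, 21, 8]
t=4: [34, 35, 22, 17, 32, 30, 49]
t=5: [20, 31, 37, 41, 36, 26, 24]
t=6: [42, 32, 13, 8, 20, 32, 50]
t=7: [22, 22, 27, 43, 31, 40, 18]
t=8: [54, 48, 33, 27, 9, 31, 32]
t=9: [27, 29, 29, 27, 31, 25, 32]
t=10: [30, 35, 35, 31, 38, 29, 38]
t=11: [14, 20, 19, 14, 24, 11, 25]
t=12: [50, 51, 52, 50, 39, 43, 39]
t=13: [20, 33, 32, 21, 15, 4, 15]

Answer: [20, 33, 32, 21, 15, 4, 15]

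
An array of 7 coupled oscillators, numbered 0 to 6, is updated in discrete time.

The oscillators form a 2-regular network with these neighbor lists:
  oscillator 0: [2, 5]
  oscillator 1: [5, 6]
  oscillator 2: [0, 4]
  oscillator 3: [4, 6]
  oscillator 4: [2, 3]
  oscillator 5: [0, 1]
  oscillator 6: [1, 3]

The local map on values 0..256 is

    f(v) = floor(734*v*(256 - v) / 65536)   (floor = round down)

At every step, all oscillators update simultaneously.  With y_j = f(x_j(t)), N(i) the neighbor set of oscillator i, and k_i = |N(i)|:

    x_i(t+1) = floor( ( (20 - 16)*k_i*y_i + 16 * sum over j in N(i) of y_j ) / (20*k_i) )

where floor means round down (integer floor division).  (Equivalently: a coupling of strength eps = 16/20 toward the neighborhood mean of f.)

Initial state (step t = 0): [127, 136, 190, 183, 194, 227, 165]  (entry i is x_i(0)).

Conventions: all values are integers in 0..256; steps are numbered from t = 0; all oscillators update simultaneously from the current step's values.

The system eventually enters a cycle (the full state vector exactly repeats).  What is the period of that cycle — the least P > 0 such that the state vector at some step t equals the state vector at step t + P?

Simulating step by step:
t=0: [127, 136, 190, 183, 194, 227, 165]
t=1: [121, 132, 154, 150, 142, 160, 166]
t=2: [175, 172, 180, 174, 177, 180, 177]
t=3: [154, 155, 156, 156, 156, 158, 159]
t=4: [173, 173, 174, 173, 174, 174, 174]
t=5: [159, 159, 159, 159, 159, 159, 159]
t=6: [172, 172, 172, 172, 172, 172, 172]
t=7: [161, 161, 161, 161, 161, 161, 161]
t=8: [171, 171, 171, 171, 171, 171, 171]
t=9: [162, 162, 162, 162, 162, 162, 162]
t=10: [170, 170, 170, 170, 170, 170, 170]
t=11: [163, 163, 163, 163, 163, 163, 163]
t=12: [169, 169, 169, 169, 169, 169, 169]
t=13: [164, 164, 164, 164, 164, 164, 164]
t=14: [168, 168, 168, 168, 168, 168, 168]
t=15: [165, 165, 165, 165, 165, 165, 165]
t=16: [168, 168, 168, 168, 168, 168, 168]

Answer: 2
Key observation: The state at step 14, [168, 168, 168, 168, 168, 168, 168], reappears at step 16 — and no state repeats earlier — so the cycle the system enters has period 2.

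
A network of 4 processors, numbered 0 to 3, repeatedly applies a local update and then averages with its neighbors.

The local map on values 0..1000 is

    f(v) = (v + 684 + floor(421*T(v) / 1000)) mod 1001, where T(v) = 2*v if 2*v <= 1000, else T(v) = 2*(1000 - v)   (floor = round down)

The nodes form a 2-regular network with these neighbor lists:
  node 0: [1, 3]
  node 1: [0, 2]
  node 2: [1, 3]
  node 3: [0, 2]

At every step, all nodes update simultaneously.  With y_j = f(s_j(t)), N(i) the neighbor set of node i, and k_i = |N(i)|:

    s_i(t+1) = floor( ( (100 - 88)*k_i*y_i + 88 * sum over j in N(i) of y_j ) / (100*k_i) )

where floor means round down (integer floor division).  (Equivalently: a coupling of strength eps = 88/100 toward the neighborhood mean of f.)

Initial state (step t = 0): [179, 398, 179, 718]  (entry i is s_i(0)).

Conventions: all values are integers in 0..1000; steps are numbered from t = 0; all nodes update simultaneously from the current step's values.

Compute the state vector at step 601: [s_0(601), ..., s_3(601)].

Answer: [623, 623, 623, 623]
Key observation: The state at step 5, [623, 623, 623, 623], reappears at step 6: the system is in a cycle of period 1 from step 5 on.  Therefore the state at step 601 equals the state at step 5 + ((601 - 5) mod 1) = 5, which is [623, 623, 623, 623].

Derivation:
t=0: [179, 398, 179, 718]
t=1: [465, 60, 465, 87]
t=2: [785, 569, 785, 575]
t=3: [618, 644, 618, 644]
t=4: [625, 622, 625, 622]
t=5: [623, 623, 623, 623]
t=6: [623, 623, 623, 623]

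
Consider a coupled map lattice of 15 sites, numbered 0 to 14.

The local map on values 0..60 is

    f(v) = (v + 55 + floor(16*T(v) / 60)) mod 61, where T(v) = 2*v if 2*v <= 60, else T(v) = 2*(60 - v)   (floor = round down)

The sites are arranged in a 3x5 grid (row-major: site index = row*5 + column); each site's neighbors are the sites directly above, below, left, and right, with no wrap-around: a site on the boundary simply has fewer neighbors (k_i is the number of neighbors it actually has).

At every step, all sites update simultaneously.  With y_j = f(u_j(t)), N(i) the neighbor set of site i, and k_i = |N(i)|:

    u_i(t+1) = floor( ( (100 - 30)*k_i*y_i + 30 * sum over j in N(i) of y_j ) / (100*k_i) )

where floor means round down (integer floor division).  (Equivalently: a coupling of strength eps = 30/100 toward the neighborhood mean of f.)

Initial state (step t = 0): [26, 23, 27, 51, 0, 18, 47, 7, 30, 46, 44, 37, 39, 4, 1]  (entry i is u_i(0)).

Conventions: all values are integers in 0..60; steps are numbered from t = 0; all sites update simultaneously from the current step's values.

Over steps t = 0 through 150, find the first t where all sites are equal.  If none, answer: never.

Answer: 6
Key observation: Synchronization is absorbing here: once all sites are equal they stay equal, and step 6 is the first all-equal step.

Derivation:
t=0: [26, 23, 27, 51, 0, 18, 47, 7, 30, 46, 44, 37, 39, 4, 1]  (not all equal)
t=1: [30, 31, 32, 47, 52, 27, 40, 15, 35, 48, 41, 43, 35, 14, 46]  (not all equal)
t=2: [39, 40, 38, 46, 49, 37, 41, 24, 38, 47, 43, 45, 37, 23, 42]  (not all equal)
t=3: [43, 44, 42, 46, 47, 43, 43, 34, 41, 46, 45, 46, 40, 33, 42]  (not all equal)
t=4: [46, 45, 44, 46, 47, 46, 45, 42, 44, 46, 46, 46, 43, 42, 44]  (not all equal)
t=5: [47, 46, 46, 46, 47, 47, 46, 45, 46, 46, 47, 46, 45, 45, 46]  (not all equal)
t=6: [47, 47, 47, 47, 47, 47, 47, 47, 47, 47, 47, 47, 47, 47, 47]  (all equal)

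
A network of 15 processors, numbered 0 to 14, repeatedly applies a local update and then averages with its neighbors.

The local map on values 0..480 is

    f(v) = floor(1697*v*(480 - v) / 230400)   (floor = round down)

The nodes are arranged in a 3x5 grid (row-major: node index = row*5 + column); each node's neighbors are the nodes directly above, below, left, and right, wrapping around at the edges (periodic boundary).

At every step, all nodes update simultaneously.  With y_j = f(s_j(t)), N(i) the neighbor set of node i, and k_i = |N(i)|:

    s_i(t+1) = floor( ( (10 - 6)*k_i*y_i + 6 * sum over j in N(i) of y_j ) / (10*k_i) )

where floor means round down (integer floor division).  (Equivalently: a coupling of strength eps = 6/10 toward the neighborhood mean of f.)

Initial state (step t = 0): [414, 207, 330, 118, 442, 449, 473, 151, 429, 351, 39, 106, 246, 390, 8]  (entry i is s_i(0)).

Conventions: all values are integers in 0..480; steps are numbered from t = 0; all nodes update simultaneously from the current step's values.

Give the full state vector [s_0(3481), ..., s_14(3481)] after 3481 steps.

Answer: [177, 177, 177, 177, 177, 177, 177, 177, 177, 177, 177, 177, 177, 177, 177]
Key observation: The state at step 16, [423, 423, 423, 423, 423, 423, 423, 423, 423, 423, 423, 423, 423, 423, 423], reappears at step 20: the system is in a cycle of period 4 from step 16 on.  Therefore the state at step 3481 equals the state at step 16 + ((3481 - 16) mod 4) = 17, which is [177, 177, 177, 177, 177, 177, 177, 177, 177, 177, 177, 177, 177, 177, 177].

Derivation:
t=0: [414, 207, 330, 118, 442, 449, 473, 151, 429, 351, 39, 106, 246, 390, 8]
t=1: [195, 298, 373, 261, 180, 143, 185, 291, 254, 195, 143, 264, 360, 241, 136]
t=2: [389, 388, 348, 398, 396, 377, 397, 377, 417, 391, 370, 388, 358, 395, 375]
t=3: [267, 270, 301, 249, 254, 272, 261, 278, 231, 254, 284, 273, 298, 255, 273]
t=4: [416, 414, 406, 418, 420, 416, 417, 411, 421, 420, 413, 413, 406, 417, 417]
t=5: [196, 202, 211, 193, 188, 194, 198, 205, 189, 187, 199, 203, 212, 195, 192]
t=6: [409, 413, 415, 408, 405, 408, 411, 413, 407, 404, 410, 413, 415, 409, 406]
t=7: [213, 204, 202, 214, 220, 215, 206, 204, 215, 222, 212, 204, 201, 213, 219]
t=8: [418, 414, 414, 418, 420, 418, 415, 414, 418, 420, 418, 414, 414, 418, 420]
t=9: [190, 198, 199, 190, 186, 190, 198, 198, 190, 186, 190, 198, 199, 190, 186]
t=10: [405, 410, 410, 405, 402, 405, 410, 410, 405, 402, 405, 410, 410, 405, 402]
t=11: [222, 212, 212, 222, 227, 222, 212, 212, 222, 227, 222, 212, 212, 222, 227]
t=12: [420, 418, 418, 420, 422, 420, 418, 418, 420, 422, 420, 418, 418, 420, 422]
t=13: [185, 189, 189, 185, 181, 185, 189, 189, 185, 181, 185, 189, 189, 185, 181]
t=14: [401, 404, 404, 401, 398, 401, 404, 404, 401, 398, 401, 404, 404, 401, 398]
t=15: [233, 227, 227, 233, 237, 233, 227, 227, 233, 237, 233, 227, 227, 233, 237]
t=16: [423, 423, 423, 423, 423, 423, 423, 423, 423, 423, 423, 423, 423, 423, 423]
t=17: [177, 177, 177, 177, 177, 177, 177, 177, 177, 177, 177, 177, 177, 177, 177]
t=18: [395, 395, 395, 395, 395, 395, 395, 395, 395, 395, 395, 395, 395, 395, 395]
t=19: [247, 247, 247, 247, 247, 247, 247, 247, 247, 247, 247, 247, 247, 247, 247]
t=20: [423, 423, 423, 423, 423, 423, 423, 423, 423, 423, 423, 423, 423, 423, 423]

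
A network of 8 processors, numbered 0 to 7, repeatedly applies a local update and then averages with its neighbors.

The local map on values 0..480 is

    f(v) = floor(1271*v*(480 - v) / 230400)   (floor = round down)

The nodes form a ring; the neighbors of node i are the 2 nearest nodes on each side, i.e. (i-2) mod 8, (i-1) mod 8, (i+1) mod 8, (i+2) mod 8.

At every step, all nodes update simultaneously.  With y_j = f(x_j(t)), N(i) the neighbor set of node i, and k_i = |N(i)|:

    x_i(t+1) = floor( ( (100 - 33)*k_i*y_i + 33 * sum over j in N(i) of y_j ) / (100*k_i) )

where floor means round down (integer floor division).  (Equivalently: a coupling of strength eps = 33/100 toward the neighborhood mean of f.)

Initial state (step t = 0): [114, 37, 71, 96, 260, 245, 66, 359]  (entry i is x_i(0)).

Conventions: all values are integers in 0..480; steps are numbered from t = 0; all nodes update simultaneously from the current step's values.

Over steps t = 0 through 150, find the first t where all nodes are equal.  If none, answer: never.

Answer: never
Key observation: The state at step 7 reappears at step 9 — the system is in a cycle of period 2 from step 7 on.  No step 0..9 is synchronized, and the cycle repeats forever, so no step up to 150 (or ever) has all nodes equal.

Derivation:
t=0: [114, 37, 71, 96, 260, 245, 66, 359]  (not all equal)
t=1: [206, 128, 176, 208, 279, 287, 191, 225]  (not all equal)
t=2: [304, 267, 295, 304, 307, 306, 306, 308]  (not all equal)
t=3: [296, 307, 300, 296, 293, 293, 293, 294]  (not all equal)
t=4: [299, 294, 297, 299, 301, 301, 301, 300]  (not all equal)
t=5: [298, 300, 298, 298, 297, 297, 297, 297]  (not all equal)
t=6: [298, 297, 298, 298, 299, 299, 299, 298]  (not all equal)
t=7: [298, 299, 298, 298, 298, 298, 298, 298]  (not all equal)
t=8: [298, 298, 298, 298, 299, 299, 299, 298]  (not all equal)
t=9: [298, 299, 298, 298, 298, 298, 298, 298]  (not all equal)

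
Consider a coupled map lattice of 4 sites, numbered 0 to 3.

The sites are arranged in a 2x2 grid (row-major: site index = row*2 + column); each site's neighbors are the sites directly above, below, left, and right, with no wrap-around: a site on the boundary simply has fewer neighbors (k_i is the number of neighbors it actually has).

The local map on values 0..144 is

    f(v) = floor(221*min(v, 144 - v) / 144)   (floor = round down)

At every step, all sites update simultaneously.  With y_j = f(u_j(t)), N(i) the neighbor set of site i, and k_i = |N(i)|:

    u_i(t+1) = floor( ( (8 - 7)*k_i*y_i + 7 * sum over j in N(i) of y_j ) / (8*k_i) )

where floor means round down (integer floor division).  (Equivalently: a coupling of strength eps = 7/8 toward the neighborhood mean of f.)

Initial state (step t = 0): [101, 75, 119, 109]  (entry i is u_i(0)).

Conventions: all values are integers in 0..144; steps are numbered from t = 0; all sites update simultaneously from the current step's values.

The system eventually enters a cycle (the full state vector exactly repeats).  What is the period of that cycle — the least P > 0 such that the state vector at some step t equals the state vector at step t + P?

Simulating step by step:
t=0: [101, 75, 119, 109]
t=1: [70, 64, 56, 69]
t=2: [93, 105, 103, 93]
t=3: [62, 75, 76, 62]
t=4: [103, 96, 96, 103]
t=5: [71, 63, 63, 71]
t=6: [97, 106, 106, 97]
t=7: [59, 70, 70, 59]
t=8: [104, 92, 92, 104]
t=9: [76, 63, 63, 76]
t=10: [97, 103, 103, 97]
t=11: [63, 70, 70, 63]
t=12: [105, 97, 97, 105]
t=13: [70, 60, 60, 70]
t=14: [93, 105, 105, 93]
t=15: [61, 75, 75, 61]
t=16: [103, 94, 94, 103]
t=17: [74, 63, 63, 74]
t=18: [97, 105, 105, 97]
t=19: [60, 70, 70, 60]
t=20: [105, 93, 93, 105]
t=21: [75, 61, 61, 75]
t=22: [94, 103, 103, 94]
t=23: [63, 74, 74, 63]
t=24: [105, 97, 97, 105]

Answer: 12
Key observation: The state at step 12, [105, 97, 97, 105], reappears at step 24 — and no state repeats earlier — so the cycle the system enters has period 12.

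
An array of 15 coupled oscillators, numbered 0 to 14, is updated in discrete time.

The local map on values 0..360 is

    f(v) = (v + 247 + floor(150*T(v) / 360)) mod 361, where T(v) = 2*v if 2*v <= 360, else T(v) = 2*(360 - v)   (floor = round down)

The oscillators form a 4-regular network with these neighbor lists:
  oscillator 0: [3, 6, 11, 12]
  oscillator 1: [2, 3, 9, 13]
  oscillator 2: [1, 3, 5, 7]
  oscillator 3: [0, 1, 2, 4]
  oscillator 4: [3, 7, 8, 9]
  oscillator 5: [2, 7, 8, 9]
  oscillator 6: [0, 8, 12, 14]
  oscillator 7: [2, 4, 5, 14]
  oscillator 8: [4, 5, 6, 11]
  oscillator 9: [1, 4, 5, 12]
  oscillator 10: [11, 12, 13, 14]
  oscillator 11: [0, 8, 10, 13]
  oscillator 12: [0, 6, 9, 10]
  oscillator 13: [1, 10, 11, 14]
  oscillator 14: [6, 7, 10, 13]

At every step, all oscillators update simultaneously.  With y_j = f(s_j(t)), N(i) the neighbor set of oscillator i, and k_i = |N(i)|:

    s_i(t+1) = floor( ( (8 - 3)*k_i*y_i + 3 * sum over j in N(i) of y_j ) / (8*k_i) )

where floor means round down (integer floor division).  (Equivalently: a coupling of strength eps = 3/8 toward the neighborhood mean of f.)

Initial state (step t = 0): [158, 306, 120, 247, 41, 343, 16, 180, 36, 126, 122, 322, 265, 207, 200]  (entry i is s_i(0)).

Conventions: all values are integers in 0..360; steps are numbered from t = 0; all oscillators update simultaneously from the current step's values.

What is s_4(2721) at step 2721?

Simulating step by step:
t=0: [158, 306, 120, 247, 41, 343, 16, 180, 36, 126, 122, 322, 265, 207, 200]
t=1: [200, 210, 152, 220, 283, 222, 260, 218, 296, 169, 153, 225, 207, 212, 213]
t=2: [220, 213, 185, 217, 227, 215, 227, 217, 232, 205, 186, 218, 213, 216, 216]
t=3: [222, 220, 218, 221, 222, 220, 222, 221, 223, 220, 218, 221, 220, 221, 221]
t=4: [222, 222, 222, 222, 222, 222, 222, 222, 222, 222, 222, 222, 222, 222, 222]
t=5: [223, 223, 223, 223, 223, 223, 223, 223, 223, 223, 223, 223, 223, 223, 223]
t=6: [223, 223, 223, 223, 223, 223, 223, 223, 223, 223, 223, 223, 223, 223, 223]

Answer: s_4(2721) = 223
Key observation: The state at step 5, [223, 223, 223, 223, 223, 223, 223, 223, 223, 223, 223, 223, 223, 223, 223], reappears at step 6: the system is in a cycle of period 1 from step 5 on.  Therefore the state at step 2721 equals the state at step 5 + ((2721 - 5) mod 1) = 5, which is [223, 223, 223, 223, 223, 223, 223, 223, 223, 223, 223, 223, 223, 223, 223].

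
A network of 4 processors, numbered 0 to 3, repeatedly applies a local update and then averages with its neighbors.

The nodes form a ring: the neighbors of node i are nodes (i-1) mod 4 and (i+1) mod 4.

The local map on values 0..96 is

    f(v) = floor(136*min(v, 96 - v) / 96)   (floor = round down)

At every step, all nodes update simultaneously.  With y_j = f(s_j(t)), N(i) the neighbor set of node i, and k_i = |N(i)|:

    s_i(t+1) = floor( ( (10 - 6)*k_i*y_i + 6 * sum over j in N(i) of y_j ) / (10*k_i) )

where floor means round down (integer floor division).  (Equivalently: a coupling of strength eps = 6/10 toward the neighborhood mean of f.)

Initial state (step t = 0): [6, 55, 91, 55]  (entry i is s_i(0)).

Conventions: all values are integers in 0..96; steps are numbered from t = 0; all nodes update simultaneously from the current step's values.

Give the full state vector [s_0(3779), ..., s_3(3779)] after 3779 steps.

Simulating step by step:
t=0: [6, 55, 91, 55]
t=1: [38, 27, 37, 27]
t=2: [44, 46, 43, 46]
t=3: [63, 62, 63, 62]
t=4: [47, 46, 47, 46]
t=5: [65, 65, 65, 65]
t=6: [43, 43, 43, 43]
t=7: [60, 60, 60, 60]
t=8: [51, 51, 51, 51]
t=9: [63, 63, 63, 63]
t=10: [46, 46, 46, 46]
t=11: [65, 65, 65, 65]

Answer: [65, 65, 65, 65]
Key observation: The state at step 5, [65, 65, 65, 65], reappears at step 11: the system is in a cycle of period 6 from step 5 on.  Therefore the state at step 3779 equals the state at step 5 + ((3779 - 5) mod 6) = 5, which is [65, 65, 65, 65].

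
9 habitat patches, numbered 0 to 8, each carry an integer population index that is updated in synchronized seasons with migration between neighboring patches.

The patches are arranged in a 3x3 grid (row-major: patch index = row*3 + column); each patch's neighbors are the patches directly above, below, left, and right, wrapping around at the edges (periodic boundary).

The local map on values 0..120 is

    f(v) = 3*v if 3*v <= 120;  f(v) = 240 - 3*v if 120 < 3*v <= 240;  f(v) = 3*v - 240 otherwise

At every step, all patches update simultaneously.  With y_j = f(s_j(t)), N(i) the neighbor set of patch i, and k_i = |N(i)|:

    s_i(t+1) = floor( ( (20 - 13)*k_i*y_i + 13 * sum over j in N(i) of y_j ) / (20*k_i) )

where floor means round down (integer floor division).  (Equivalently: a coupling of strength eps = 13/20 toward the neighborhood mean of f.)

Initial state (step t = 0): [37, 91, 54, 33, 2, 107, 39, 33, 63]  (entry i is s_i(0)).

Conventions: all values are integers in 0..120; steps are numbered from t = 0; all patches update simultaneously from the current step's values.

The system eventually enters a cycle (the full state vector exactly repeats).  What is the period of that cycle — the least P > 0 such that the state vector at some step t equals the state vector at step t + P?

Answer: 17
Key observation: The state at step 48, [79, 48, 48, 79, 48, 48, 79, 48, 48], reappears at step 65 — and no state repeats earlier — so the cycle the system enters has period 17.

Derivation:
t=0: [37, 91, 54, 33, 2, 107, 39, 33, 63]
t=1: [91, 59, 72, 85, 52, 66, 99, 68, 78]
t=2: [37, 50, 31, 40, 54, 35, 34, 46, 27]
t=3: [104, 93, 95, 106, 95, 97, 102, 92, 93]
t=4: [62, 45, 48, 65, 48, 51, 59, 43, 45]
t=5: [69, 94, 90, 64, 90, 86, 73, 98, 94]
t=6: [34, 38, 32, 33, 36, 30, 36, 40, 34]
t=7: [103, 109, 99, 100, 106, 97, 106, 112, 102]
t=8: [69, 79, 64, 65, 75, 60, 74, 83, 68]
t=9: [30, 18, 38, 36, 24, 44, 26, 14, 34]
t=10: [89, 70, 97, 94, 75, 102, 82, 64, 91]
t=11: [30, 33, 43, 33, 35, 46, 26, 30, 39]
t=12: [94, 99, 105, 95, 100, 105, 91, 96, 102]
t=13: [48, 56, 65, 49, 57, 66, 44, 51, 60]
t=14: [85, 73, 59, 83, 71, 58, 92, 80, 66]
t=15: [26, 24, 45, 26, 25, 46, 23, 20, 41]
t=16: [79, 76, 96, 79, 76, 96, 78, 75, 95]
t=17: [12, 16, 34, 12, 16, 34, 12, 17, 34]
t=18: [48, 55, 82, 48, 55, 82, 49, 55, 82]
t=19: [77, 67, 31, 77, 67, 31, 76, 66, 31]
t=20: [28, 43, 70, 28, 43, 70, 29, 44, 71]
t=21: [80, 92, 51, 80, 92, 51, 79, 92, 50]
t=22: [20, 38, 65, 20, 38, 65, 21, 39, 66]
t=23: [66, 94, 58, 66, 94, 58, 67, 95, 58]
t=24: [45, 46, 58, 45, 46, 58, 45, 46, 58]
t=25: [98, 96, 78, 98, 96, 78, 98, 96, 78]
t=26: [45, 42, 20, 45, 42, 20, 45, 42, 20]
t=27: [99, 103, 76, 99, 103, 76, 99, 103, 76]
t=28: [51, 57, 28, 51, 57, 28, 51, 57, 28]
t=29: [83, 74, 82, 83, 74, 82, 83, 74, 82]
t=30: [9, 14, 8, 9, 14, 8, 9, 14, 8]
t=31: [28, 36, 27, 28, 36, 27, 28, 36, 27]
t=32: [87, 99, 85, 87, 99, 85, 87, 99, 85]
t=33: [25, 44, 22, 25, 44, 22, 25, 44, 22]
t=34: [78, 95, 74, 78, 95, 74, 78, 95, 74]
t=35: [14, 34, 20, 14, 34, 20, 14, 34, 20]
t=36: [54, 85, 63, 54, 85, 63, 54, 85, 63]
t=37: [63, 31, 49, 63, 31, 49, 63, 31, 49]
t=38: [64, 86, 86, 64, 86, 86, 64, 86, 86]
t=39: [38, 22, 22, 38, 22, 22, 38, 22, 22]
t=40: [98, 73, 73, 98, 73, 73, 98, 73, 73]
t=41: [43, 26, 26, 43, 26, 26, 43, 26, 26]
t=42: [100, 83, 83, 100, 83, 83, 100, 83, 83]
t=43: [43, 17, 17, 43, 17, 17, 43, 17, 17]
t=44: [91, 60, 60, 91, 60, 60, 91, 60, 60]
t=45: [41, 55, 55, 41, 55, 55, 41, 55, 55]
t=46: [103, 81, 81, 103, 81, 81, 103, 81, 81]
t=47: [47, 13, 13, 47, 13, 13, 47, 13, 13]
t=48: [79, 48, 48, 79, 48, 48, 79, 48, 48]
t=49: [33, 80, 80, 33, 80, 80, 33, 80, 80]
t=50: [66, 16, 16, 66, 16, 16, 66, 16, 16]
t=51: [43, 47, 47, 43, 47, 47, 43, 47, 47]
t=52: [107, 100, 100, 107, 100, 100, 107, 100, 100]
t=53: [74, 63, 63, 74, 63, 63, 74, 63, 63]
t=54: [28, 45, 45, 28, 45, 45, 28, 45, 45]
t=55: [90, 101, 101, 90, 101, 101, 90, 101, 101]
t=56: [40, 57, 57, 40, 57, 57, 40, 57, 57]
t=57: [103, 77, 77, 103, 77, 77, 103, 77, 77]
t=58: [49, 18, 18, 49, 18, 18, 49, 18, 18]
t=59: [80, 60, 60, 80, 60, 60, 80, 60, 60]
t=60: [19, 50, 50, 19, 50, 50, 19, 50, 50]
t=61: [67, 84, 84, 67, 84, 84, 67, 84, 84]
t=62: [30, 16, 16, 30, 16, 16, 30, 16, 16]
t=63: [76, 54, 54, 76, 54, 54, 76, 54, 54]
t=64: [33, 67, 67, 33, 67, 67, 33, 67, 67]
t=65: [79, 48, 48, 79, 48, 48, 79, 48, 48]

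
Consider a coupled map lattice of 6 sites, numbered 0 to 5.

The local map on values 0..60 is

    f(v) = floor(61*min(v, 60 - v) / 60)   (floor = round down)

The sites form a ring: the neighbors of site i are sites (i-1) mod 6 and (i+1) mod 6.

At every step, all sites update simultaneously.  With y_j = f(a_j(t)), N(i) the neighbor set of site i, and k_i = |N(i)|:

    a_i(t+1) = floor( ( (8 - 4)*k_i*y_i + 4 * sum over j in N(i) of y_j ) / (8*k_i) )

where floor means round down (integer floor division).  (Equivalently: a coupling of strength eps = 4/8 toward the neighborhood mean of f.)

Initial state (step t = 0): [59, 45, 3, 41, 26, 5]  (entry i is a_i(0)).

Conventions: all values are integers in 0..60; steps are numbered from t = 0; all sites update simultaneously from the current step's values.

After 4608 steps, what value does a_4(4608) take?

Simulating step by step:
t=0: [59, 45, 3, 41, 26, 5]
t=1: [5, 8, 10, 16, 19, 9]
t=2: [6, 7, 11, 15, 15, 10]
t=3: [7, 7, 11, 14, 13, 10]
t=4: [7, 8, 10, 13, 12, 10]
t=5: [8, 8, 10, 12, 11, 9]
t=6: [8, 8, 10, 11, 10, 9]
t=7: [8, 8, 9, 10, 10, 9]
t=8: [8, 8, 9, 9, 9, 9]
t=9: [8, 8, 8, 9, 9, 8]
t=10: [8, 8, 8, 8, 8, 8]
t=11: [8, 8, 8, 8, 8, 8]

Answer: a_4(4608) = 8
Key observation: The state at step 10, [8, 8, 8, 8, 8, 8], reappears at step 11: the system is in a cycle of period 1 from step 10 on.  Therefore the state at step 4608 equals the state at step 10 + ((4608 - 10) mod 1) = 10, which is [8, 8, 8, 8, 8, 8].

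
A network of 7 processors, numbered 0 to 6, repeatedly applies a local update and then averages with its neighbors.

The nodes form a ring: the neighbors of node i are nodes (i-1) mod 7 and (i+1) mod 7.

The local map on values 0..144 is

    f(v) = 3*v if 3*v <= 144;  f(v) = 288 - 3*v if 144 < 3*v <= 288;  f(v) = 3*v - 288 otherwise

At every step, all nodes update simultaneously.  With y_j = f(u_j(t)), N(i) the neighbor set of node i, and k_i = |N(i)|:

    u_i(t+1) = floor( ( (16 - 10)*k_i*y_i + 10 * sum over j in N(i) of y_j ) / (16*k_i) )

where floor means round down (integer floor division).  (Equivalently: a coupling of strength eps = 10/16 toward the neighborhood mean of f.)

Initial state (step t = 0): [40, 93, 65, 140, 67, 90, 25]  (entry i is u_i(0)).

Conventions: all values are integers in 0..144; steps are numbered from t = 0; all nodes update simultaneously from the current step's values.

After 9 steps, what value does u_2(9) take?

Simulating step by step:
t=0: [40, 93, 65, 140, 67, 90, 25]
t=1: [71, 69, 78, 105, 79, 57, 71]
t=2: [76, 70, 54, 42, 64, 83, 88]
t=3: [54, 87, 111, 116, 87, 52, 39]
t=4: [92, 63, 44, 45, 70, 94, 124]
t=5: [61, 82, 122, 116, 73, 52, 37]
t=6: [87, 72, 61, 68, 85, 105, 115]
t=7: [50, 68, 88, 74, 47, 38, 38]
t=8: [113, 82, 55, 76, 109, 122, 121]
t=9: [55, 70, 78, 73, 57, 64, 68]

Answer: u_2(9) = 78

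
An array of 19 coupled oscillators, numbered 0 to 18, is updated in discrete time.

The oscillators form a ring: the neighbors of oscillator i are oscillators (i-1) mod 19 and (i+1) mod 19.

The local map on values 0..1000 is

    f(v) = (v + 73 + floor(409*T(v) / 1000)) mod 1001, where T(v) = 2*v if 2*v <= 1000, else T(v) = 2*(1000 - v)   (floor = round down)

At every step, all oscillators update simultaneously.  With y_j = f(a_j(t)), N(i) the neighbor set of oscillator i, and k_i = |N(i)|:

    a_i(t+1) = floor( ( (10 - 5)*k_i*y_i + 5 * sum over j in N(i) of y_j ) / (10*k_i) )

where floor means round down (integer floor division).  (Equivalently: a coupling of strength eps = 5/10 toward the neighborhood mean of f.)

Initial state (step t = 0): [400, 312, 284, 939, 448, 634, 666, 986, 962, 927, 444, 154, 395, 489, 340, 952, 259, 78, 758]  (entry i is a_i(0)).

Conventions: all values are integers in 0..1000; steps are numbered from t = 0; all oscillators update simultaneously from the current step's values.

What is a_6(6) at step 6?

Answer: a_6(6) = 552

Derivation:
t=0: [400, 312, 284, 939, 448, 634, 666, 986, 962, 927, 444, 154, 395, 489, 340, 952, 259, 78, 758]
t=1: [566, 667, 469, 399, 459, 227, 24, 53, 64, 265, 542, 593, 724, 851, 601, 340, 340, 249, 267]
t=2: [639, 485, 664, 857, 774, 498, 221, 160, 275, 571, 882, 751, 271, 277, 683, 768, 649, 574, 658]
t=3: [243, 481, 254, 32, 270, 615, 572, 443, 625, 652, 280, 166, 433, 432, 158, 20, 260, 501, 254]
t=4: [627, 735, 536, 339, 314, 390, 717, 688, 223, 150, 386, 547, 738, 734, 421, 280, 545, 760, 641]
t=5: [9, 259, 672, 752, 689, 556, 209, 132, 329, 485, 720, 694, 265, 227, 570, 748, 647, 263, 11]
t=6: [203, 296, 148, 19, 262, 612, 552, 436, 652, 650, 253, 151, 402, 629, 624, 263, 147, 300, 206]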